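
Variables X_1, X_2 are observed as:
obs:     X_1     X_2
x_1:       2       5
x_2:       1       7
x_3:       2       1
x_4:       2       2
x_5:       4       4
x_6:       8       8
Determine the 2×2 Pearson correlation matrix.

Step 1 — column means:
  mean(X_1) = (2 + 1 + 2 + 2 + 4 + 8) / 6 = 19/6 = 3.1667
  mean(X_2) = (5 + 7 + 1 + 2 + 4 + 8) / 6 = 27/6 = 4.5

Step 2 — sample variances and covariances s[i,j] = (1/(n-1)) · Σ_k (x_{k,i} - mean_i) · (x_{k,j} - mean_j), with n-1 = 5:
  s[X_1,X_1] = ((-1.1667)·(-1.1667) + (-2.1667)·(-2.1667) + (-1.1667)·(-1.1667) + (-1.1667)·(-1.1667) + (0.8333)·(0.8333) + (4.8333)·(4.8333)) / 5 = 32.8333/5 = 6.5667
  s[X_1,X_2] = ((-1.1667)·(0.5) + (-2.1667)·(2.5) + (-1.1667)·(-3.5) + (-1.1667)·(-2.5) + (0.8333)·(-0.5) + (4.8333)·(3.5)) / 5 = 17.5/5 = 3.5
  s[X_2,X_2] = ((0.5)·(0.5) + (2.5)·(2.5) + (-3.5)·(-3.5) + (-2.5)·(-2.5) + (-0.5)·(-0.5) + (3.5)·(3.5)) / 5 = 37.5/5 = 7.5
  Sample standard deviations s_i = √(s[i,i]):
  s(X_1) = √(6.5667) = 2.5626
  s(X_2) = √(7.5) = 2.7386

Step 3 — r_{ij} = s_{ij} / (s_i · s_j):
  r[X_1,X_1] = 1 (diagonal).
  r[X_1,X_2] = 3.5 / (2.5626 · 2.7386) = 3.5 / 7.0178 = 0.4987
  r[X_2,X_2] = 1 (diagonal).

R is symmetric with unit diagonal. Assembling:

R = [[1, 0.4987],
 [0.4987, 1]]


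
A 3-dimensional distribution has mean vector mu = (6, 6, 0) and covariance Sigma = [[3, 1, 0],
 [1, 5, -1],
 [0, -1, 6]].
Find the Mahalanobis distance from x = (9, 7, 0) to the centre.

Step 1 — centre the observation: (x - mu) = (3, 1, 0).

Step 2 — invert Sigma (cofactor / det for 3×3, or solve directly):
  Sigma^{-1} = [[0.358, -0.0741, -0.0123],
 [-0.0741, 0.2222, 0.037],
 [-0.0123, 0.037, 0.1728]].

Step 3 — form the quadratic (x - mu)^T · Sigma^{-1} · (x - mu):
  Sigma^{-1} · (x - mu) = (1, 0, 0).
  (x - mu)^T · [Sigma^{-1} · (x - mu)] = (3)·(1) + (1)·(0) + (0)·(0) = 3.

Step 4 — take square root: d = √(3) ≈ 1.7321.

d(x, mu) = √(3) ≈ 1.7321


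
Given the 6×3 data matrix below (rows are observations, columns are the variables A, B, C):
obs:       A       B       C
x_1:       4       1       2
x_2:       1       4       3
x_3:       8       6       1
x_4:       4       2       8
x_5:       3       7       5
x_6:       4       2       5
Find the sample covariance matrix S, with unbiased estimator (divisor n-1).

Step 1 — column means:
  mean(A) = (4 + 1 + 8 + 4 + 3 + 4) / 6 = 24/6 = 4
  mean(B) = (1 + 4 + 6 + 2 + 7 + 2) / 6 = 22/6 = 3.6667
  mean(C) = (2 + 3 + 1 + 8 + 5 + 5) / 6 = 24/6 = 4

Step 2 — sample covariance S[i,j] = (1/(n-1)) · Σ_k (x_{k,i} - mean_i) · (x_{k,j} - mean_j), with n-1 = 5.
  S[A,A] = ((0)·(0) + (-3)·(-3) + (4)·(4) + (0)·(0) + (-1)·(-1) + (0)·(0)) / 5 = 26/5 = 5.2
  S[A,B] = ((0)·(-2.6667) + (-3)·(0.3333) + (4)·(2.3333) + (0)·(-1.6667) + (-1)·(3.3333) + (0)·(-1.6667)) / 5 = 5/5 = 1
  S[A,C] = ((0)·(-2) + (-3)·(-1) + (4)·(-3) + (0)·(4) + (-1)·(1) + (0)·(1)) / 5 = -10/5 = -2
  S[B,B] = ((-2.6667)·(-2.6667) + (0.3333)·(0.3333) + (2.3333)·(2.3333) + (-1.6667)·(-1.6667) + (3.3333)·(3.3333) + (-1.6667)·(-1.6667)) / 5 = 29.3333/5 = 5.8667
  S[B,C] = ((-2.6667)·(-2) + (0.3333)·(-1) + (2.3333)·(-3) + (-1.6667)·(4) + (3.3333)·(1) + (-1.6667)·(1)) / 5 = -7/5 = -1.4
  S[C,C] = ((-2)·(-2) + (-1)·(-1) + (-3)·(-3) + (4)·(4) + (1)·(1) + (1)·(1)) / 5 = 32/5 = 6.4

S is symmetric (S[j,i] = S[i,j]). Assembling:

S = [[5.2, 1, -2],
 [1, 5.8667, -1.4],
 [-2, -1.4, 6.4]]


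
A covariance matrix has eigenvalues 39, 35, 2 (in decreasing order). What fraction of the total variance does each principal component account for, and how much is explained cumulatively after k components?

Step 1 — total variance = trace(Sigma) = Σ λ_i = 39 + 35 + 2 = 76.

Step 2 — fraction explained by component i = λ_i / Σ λ:
  PC1: 39/76 = 0.5132
  PC2: 35/76 = 0.4605
  PC3: 2/76 = 0.0263

Step 3 — cumulative fraction after k components = (λ_1 + ... + λ_k) / Σ λ:
  k = 1: 39/76 = 0.5132
  k = 2: (39 + 35)/76 = 74/76 = 0.9737
  k = 3: (39 + 35 + 2)/76 = 76/76 = 1

Summary (fraction, with percent):

explained: PC1 0.5132 (51.32%), PC2 0.4605 (46.05%), PC3 0.0263 (2.63%);  cumulative: 0.5132, 0.9737, 1


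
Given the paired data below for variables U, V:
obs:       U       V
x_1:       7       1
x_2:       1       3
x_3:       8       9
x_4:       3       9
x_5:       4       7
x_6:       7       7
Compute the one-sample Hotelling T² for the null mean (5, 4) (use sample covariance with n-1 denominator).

Step 1 — sample mean vector:
  mean(U) = (7 + 1 + 8 + 3 + 4 + 7) / 6 = 30/6 = 5
  mean(V) = (1 + 3 + 9 + 9 + 7 + 7) / 6 = 36/6 = 6
  x̄ = (5, 6),  deviation x̄ - mu_0 = (5, 6) - (5, 4) = (0, 2).

Step 2 — sample covariance matrix, S[i,j] = (1/(n-1)) · Σ_k (x_{k,i} - mean_i) · (x_{k,j} - mean_j), divisor n-1 = 5:
  S[U,U] = ((2)·(2) + (-4)·(-4) + (3)·(3) + (-2)·(-2) + (-1)·(-1) + (2)·(2)) / 5 = 38/5 = 7.6
  S[U,V] = ((2)·(-5) + (-4)·(-3) + (3)·(3) + (-2)·(3) + (-1)·(1) + (2)·(1)) / 5 = 6/5 = 1.2
  S[V,V] = ((-5)·(-5) + (-3)·(-3) + (3)·(3) + (3)·(3) + (1)·(1) + (1)·(1)) / 5 = 54/5 = 10.8
  S = [[7.6, 1.2],
 [1.2, 10.8]].

Step 3 — invert S. det(S) = 7.6·10.8 - (1.2)² = 80.64.
  S^{-1} = (1/det) · [[d, -b], [-b, a]] = [[0.1339, -0.0149],
 [-0.0149, 0.0942]].

Step 4 — quadratic form (x̄ - mu_0)^T · S^{-1} · (x̄ - mu_0):
  S^{-1} · (x̄ - mu_0) = (-0.0298, 0.1885),
  (x̄ - mu_0)^T · [...] = (0)·(-0.0298) + (2)·(0.1885) = 0.377.

Step 5 — scale by n: T² = 6 · 0.377 = 2.2619.

T² ≈ 2.2619


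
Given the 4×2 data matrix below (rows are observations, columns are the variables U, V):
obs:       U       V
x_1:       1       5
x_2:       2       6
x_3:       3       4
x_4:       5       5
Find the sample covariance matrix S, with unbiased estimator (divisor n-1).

Step 1 — column means:
  mean(U) = (1 + 2 + 3 + 5) / 4 = 11/4 = 2.75
  mean(V) = (5 + 6 + 4 + 5) / 4 = 20/4 = 5

Step 2 — sample covariance S[i,j] = (1/(n-1)) · Σ_k (x_{k,i} - mean_i) · (x_{k,j} - mean_j), with n-1 = 3.
  S[U,U] = ((-1.75)·(-1.75) + (-0.75)·(-0.75) + (0.25)·(0.25) + (2.25)·(2.25)) / 3 = 8.75/3 = 2.9167
  S[U,V] = ((-1.75)·(0) + (-0.75)·(1) + (0.25)·(-1) + (2.25)·(0)) / 3 = -1/3 = -0.3333
  S[V,V] = ((0)·(0) + (1)·(1) + (-1)·(-1) + (0)·(0)) / 3 = 2/3 = 0.6667

S is symmetric (S[j,i] = S[i,j]). Assembling:

S = [[2.9167, -0.3333],
 [-0.3333, 0.6667]]


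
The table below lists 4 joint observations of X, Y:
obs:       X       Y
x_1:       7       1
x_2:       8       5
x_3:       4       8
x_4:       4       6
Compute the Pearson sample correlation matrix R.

Step 1 — column means:
  mean(X) = (7 + 8 + 4 + 4) / 4 = 23/4 = 5.75
  mean(Y) = (1 + 5 + 8 + 6) / 4 = 20/4 = 5

Step 2 — sample variances and covariances s[i,j] = (1/(n-1)) · Σ_k (x_{k,i} - mean_i) · (x_{k,j} - mean_j), with n-1 = 3:
  s[X,X] = ((1.25)·(1.25) + (2.25)·(2.25) + (-1.75)·(-1.75) + (-1.75)·(-1.75)) / 3 = 12.75/3 = 4.25
  s[X,Y] = ((1.25)·(-4) + (2.25)·(0) + (-1.75)·(3) + (-1.75)·(1)) / 3 = -12/3 = -4
  s[Y,Y] = ((-4)·(-4) + (0)·(0) + (3)·(3) + (1)·(1)) / 3 = 26/3 = 8.6667
  Sample standard deviations s_i = √(s[i,i]):
  s(X) = √(4.25) = 2.0616
  s(Y) = √(8.6667) = 2.9439

Step 3 — r_{ij} = s_{ij} / (s_i · s_j):
  r[X,X] = 1 (diagonal).
  r[X,Y] = -4 / (2.0616 · 2.9439) = -4 / 6.069 = -0.6591
  r[Y,Y] = 1 (diagonal).

R is symmetric with unit diagonal. Assembling:

R = [[1, -0.6591],
 [-0.6591, 1]]


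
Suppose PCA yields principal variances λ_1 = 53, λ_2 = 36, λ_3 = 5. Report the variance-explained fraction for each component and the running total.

Step 1 — total variance = trace(Sigma) = Σ λ_i = 53 + 36 + 5 = 94.

Step 2 — fraction explained by component i = λ_i / Σ λ:
  PC1: 53/94 = 0.5638
  PC2: 36/94 = 0.383
  PC3: 5/94 = 0.0532

Step 3 — cumulative fraction after k components = (λ_1 + ... + λ_k) / Σ λ:
  k = 1: 53/94 = 0.5638
  k = 2: (53 + 36)/94 = 89/94 = 0.9468
  k = 3: (53 + 36 + 5)/94 = 94/94 = 1

Summary (fraction, with percent):

explained: PC1 0.5638 (56.38%), PC2 0.383 (38.3%), PC3 0.0532 (5.32%);  cumulative: 0.5638, 0.9468, 1


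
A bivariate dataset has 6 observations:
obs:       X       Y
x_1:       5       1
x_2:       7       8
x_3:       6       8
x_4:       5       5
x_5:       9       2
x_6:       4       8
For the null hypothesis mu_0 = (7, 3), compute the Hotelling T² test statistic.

Step 1 — sample mean vector:
  mean(X) = (5 + 7 + 6 + 5 + 9 + 4) / 6 = 36/6 = 6
  mean(Y) = (1 + 8 + 8 + 5 + 2 + 8) / 6 = 32/6 = 5.3333
  x̄ = (6, 5.3333),  deviation x̄ - mu_0 = (6, 5.3333) - (7, 3) = (-1, 2.3333).

Step 2 — sample covariance matrix, S[i,j] = (1/(n-1)) · Σ_k (x_{k,i} - mean_i) · (x_{k,j} - mean_j), divisor n-1 = 5:
  S[X,X] = ((-1)·(-1) + (1)·(1) + (0)·(0) + (-1)·(-1) + (3)·(3) + (-2)·(-2)) / 5 = 16/5 = 3.2
  S[X,Y] = ((-1)·(-4.3333) + (1)·(2.6667) + (0)·(2.6667) + (-1)·(-0.3333) + (3)·(-3.3333) + (-2)·(2.6667)) / 5 = -8/5 = -1.6
  S[Y,Y] = ((-4.3333)·(-4.3333) + (2.6667)·(2.6667) + (2.6667)·(2.6667) + (-0.3333)·(-0.3333) + (-3.3333)·(-3.3333) + (2.6667)·(2.6667)) / 5 = 51.3333/5 = 10.2667
  S = [[3.2, -1.6],
 [-1.6, 10.2667]].

Step 3 — invert S. det(S) = 3.2·10.2667 - (-1.6)² = 30.2933.
  S^{-1} = (1/det) · [[d, -b], [-b, a]] = [[0.3389, 0.0528],
 [0.0528, 0.1056]].

Step 4 — quadratic form (x̄ - mu_0)^T · S^{-1} · (x̄ - mu_0):
  S^{-1} · (x̄ - mu_0) = (-0.2157, 0.1937),
  (x̄ - mu_0)^T · [...] = (-1)·(-0.2157) + (2.3333)·(0.1937) = 0.6675.

Step 5 — scale by n: T² = 6 · 0.6675 = 4.0053.

T² ≈ 4.0053


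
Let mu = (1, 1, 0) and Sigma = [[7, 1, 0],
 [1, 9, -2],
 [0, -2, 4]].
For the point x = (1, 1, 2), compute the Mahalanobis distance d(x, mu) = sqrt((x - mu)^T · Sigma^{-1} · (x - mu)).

Step 1 — centre the observation: (x - mu) = (0, 0, 2).

Step 2 — invert Sigma (cofactor / det for 3×3, or solve directly):
  Sigma^{-1} = [[0.1455, -0.0182, -0.0091],
 [-0.0182, 0.1273, 0.0636],
 [-0.0091, 0.0636, 0.2818]].

Step 3 — form the quadratic (x - mu)^T · Sigma^{-1} · (x - mu):
  Sigma^{-1} · (x - mu) = (-0.0182, 0.1273, 0.5636).
  (x - mu)^T · [Sigma^{-1} · (x - mu)] = (0)·(-0.0182) + (0)·(0.1273) + (2)·(0.5636) = 1.1273.

Step 4 — take square root: d = √(1.1273) ≈ 1.0617.

d(x, mu) = √(1.1273) ≈ 1.0617


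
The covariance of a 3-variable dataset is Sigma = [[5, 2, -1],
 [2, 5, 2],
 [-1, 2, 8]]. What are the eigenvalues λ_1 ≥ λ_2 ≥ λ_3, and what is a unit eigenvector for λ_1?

Step 1 — characteristic polynomial p(λ) = det(λI - Sigma) = λ³ - tr·λ² + c_1·λ - det, where tr = trace, c_1 = sum of the principal 2×2 minors, det = det(Sigma):
  tr = 5 + 5 + 8 = 18,
  c_1 = (5·5 - (2)²) + (5·8 - (-1)²) + (5·8 - (2)²) = 21 + 39 + 36 = 96,
  det = 5·(5·8 - (2)²) - (2)·((2)·8 - (2)·(-1)) + (-1)·((2)·(2) - 5·(-1)) = 5·(36) - (2)·(18) + (-1)·(9) = 135.
  So p(λ) = λ³ - 18λ² + 96λ - 135.
Step 2 — look for an integer root (rational root theorem: any rational root is an integer divisor of 135). Testing λ = 9:
  p(9) = 729 - 1458 + 864 - 135 = 0  ✓
  Dividing out (λ - 9): p(λ) = (λ - 9)(λ² - 9λ + 15).
Step 3 — remaining eigenvalues from the quadratic λ² - 9λ + 15 = 0:
  Δ = 9² - 4·15 = 81 - 60 = 21,  λ = (9 ± √21)/2 = (9 ± 4.5826)/2 ≈ 6.7913 or 2.2087.
  Sorted: λ_1 = 9,  λ_2 = 6.7913,  λ_3 = 2.2087  (check: sum = 18 = tr ✓).

Step 4 — unit eigenvector for λ_1 = 9: v spans the null space of (Sigma - λ_1 I), whose rows are
  r_1 = (-4, 2, -1),  r_2 = (2, -4, 2),  r_3 = (-1, 2, -1).
  v is orthogonal to every row, so take v ∝ r_1 × r_2 = ((2)·(2) - (-1)·(-4), (-1)·(2) - (-4)·(2), (-4)·(-4) - (2)·(2)) = (0, 6, 12).
  Rescale (divide by 6): u = (0, 1, 2).
  ||u|| = √((0)² + (1)² + (2)²) = √(5) ≈ 2.2361,  v_1 = u/||u|| ≈ (0, 0.4472, 0.8944) (||v_1|| = 1).

λ_1 = 9,  λ_2 = 6.7913,  λ_3 = 2.2087;  v_1 ≈ (0, 0.4472, 0.8944)


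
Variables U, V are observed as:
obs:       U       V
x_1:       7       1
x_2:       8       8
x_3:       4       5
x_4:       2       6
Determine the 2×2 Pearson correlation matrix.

Step 1 — column means:
  mean(U) = (7 + 8 + 4 + 2) / 4 = 21/4 = 5.25
  mean(V) = (1 + 8 + 5 + 6) / 4 = 20/4 = 5

Step 2 — sample variances and covariances s[i,j] = (1/(n-1)) · Σ_k (x_{k,i} - mean_i) · (x_{k,j} - mean_j), with n-1 = 3:
  s[U,U] = ((1.75)·(1.75) + (2.75)·(2.75) + (-1.25)·(-1.25) + (-3.25)·(-3.25)) / 3 = 22.75/3 = 7.5833
  s[U,V] = ((1.75)·(-4) + (2.75)·(3) + (-1.25)·(0) + (-3.25)·(1)) / 3 = -2/3 = -0.6667
  s[V,V] = ((-4)·(-4) + (3)·(3) + (0)·(0) + (1)·(1)) / 3 = 26/3 = 8.6667
  Sample standard deviations s_i = √(s[i,i]):
  s(U) = √(7.5833) = 2.7538
  s(V) = √(8.6667) = 2.9439

Step 3 — r_{ij} = s_{ij} / (s_i · s_j):
  r[U,U] = 1 (diagonal).
  r[U,V] = -0.6667 / (2.7538 · 2.9439) = -0.6667 / 8.1069 = -0.0822
  r[V,V] = 1 (diagonal).

R is symmetric with unit diagonal. Assembling:

R = [[1, -0.0822],
 [-0.0822, 1]]


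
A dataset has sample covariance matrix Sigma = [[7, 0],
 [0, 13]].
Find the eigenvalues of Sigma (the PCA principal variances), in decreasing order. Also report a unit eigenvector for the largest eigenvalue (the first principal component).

Step 1 — characteristic polynomial of 2×2 Sigma:
  det(Sigma - λI) = λ² - trace · λ + det = 0.
  trace = 7 + 13 = 20, det = 7·13 - (0)² = 91.
Step 2 — discriminant:
  Δ = trace² - 4·det = 400 - 364 = 36.
Step 3 — eigenvalues:
  λ = (trace ± √Δ)/2 = (20 ± 6)/2,
  λ_1 = 13,  λ_2 = 7.

Step 4 — unit eigenvector for λ_1: Sigma is diagonal, so its eigenvectors are the coordinate axes. λ_1 = 13 is the diagonal entry on the second coordinate axis, hence
  v_1 = (0, 1) (||v_1|| = 1).

λ_1 = 13,  λ_2 = 7;  v_1 ≈ (0, 1)


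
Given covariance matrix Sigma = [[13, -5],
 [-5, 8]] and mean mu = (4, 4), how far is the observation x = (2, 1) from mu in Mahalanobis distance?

Step 1 — centre the observation: (x - mu) = (-2, -3).

Step 2 — invert Sigma. det(Sigma) = 13·8 - (-5)² = 79.
  Sigma^{-1} = (1/det) · [[d, -b], [-b, a]] = [[0.1013, 0.0633],
 [0.0633, 0.1646]].

Step 3 — form the quadratic (x - mu)^T · Sigma^{-1} · (x - mu):
  Sigma^{-1} · (x - mu) = (-0.3924, -0.6203).
  (x - mu)^T · [Sigma^{-1} · (x - mu)] = (-2)·(-0.3924) + (-3)·(-0.6203) = 2.6456.

Step 4 — take square root: d = √(2.6456) ≈ 1.6265.

d(x, mu) = √(2.6456) ≈ 1.6265


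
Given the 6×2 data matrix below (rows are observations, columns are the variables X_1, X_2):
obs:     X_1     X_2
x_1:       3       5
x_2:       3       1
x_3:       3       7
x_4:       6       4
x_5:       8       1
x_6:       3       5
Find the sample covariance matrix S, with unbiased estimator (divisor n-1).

Step 1 — column means:
  mean(X_1) = (3 + 3 + 3 + 6 + 8 + 3) / 6 = 26/6 = 4.3333
  mean(X_2) = (5 + 1 + 7 + 4 + 1 + 5) / 6 = 23/6 = 3.8333

Step 2 — sample covariance S[i,j] = (1/(n-1)) · Σ_k (x_{k,i} - mean_i) · (x_{k,j} - mean_j), with n-1 = 5.
  S[X_1,X_1] = ((-1.3333)·(-1.3333) + (-1.3333)·(-1.3333) + (-1.3333)·(-1.3333) + (1.6667)·(1.6667) + (3.6667)·(3.6667) + (-1.3333)·(-1.3333)) / 5 = 23.3333/5 = 4.6667
  S[X_1,X_2] = ((-1.3333)·(1.1667) + (-1.3333)·(-2.8333) + (-1.3333)·(3.1667) + (1.6667)·(0.1667) + (3.6667)·(-2.8333) + (-1.3333)·(1.1667)) / 5 = -13.6667/5 = -2.7333
  S[X_2,X_2] = ((1.1667)·(1.1667) + (-2.8333)·(-2.8333) + (3.1667)·(3.1667) + (0.1667)·(0.1667) + (-2.8333)·(-2.8333) + (1.1667)·(1.1667)) / 5 = 28.8333/5 = 5.7667

S is symmetric (S[j,i] = S[i,j]). Assembling:

S = [[4.6667, -2.7333],
 [-2.7333, 5.7667]]


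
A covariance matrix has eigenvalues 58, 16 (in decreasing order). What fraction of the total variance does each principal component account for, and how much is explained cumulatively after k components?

Step 1 — total variance = trace(Sigma) = Σ λ_i = 58 + 16 = 74.

Step 2 — fraction explained by component i = λ_i / Σ λ:
  PC1: 58/74 = 0.7838
  PC2: 16/74 = 0.2162

Step 3 — cumulative fraction after k components = (λ_1 + ... + λ_k) / Σ λ:
  k = 1: 58/74 = 0.7838
  k = 2: (58 + 16)/74 = 74/74 = 1

Summary (fraction, with percent):

explained: PC1 0.7838 (78.38%), PC2 0.2162 (21.62%);  cumulative: 0.7838, 1


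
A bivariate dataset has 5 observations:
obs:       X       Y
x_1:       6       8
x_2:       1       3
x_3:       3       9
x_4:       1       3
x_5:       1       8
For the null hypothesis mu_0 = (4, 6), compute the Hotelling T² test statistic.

Step 1 — sample mean vector:
  mean(X) = (6 + 1 + 3 + 1 + 1) / 5 = 12/5 = 2.4
  mean(Y) = (8 + 3 + 9 + 3 + 8) / 5 = 31/5 = 6.2
  x̄ = (2.4, 6.2),  deviation x̄ - mu_0 = (2.4, 6.2) - (4, 6) = (-1.6, 0.2).

Step 2 — sample covariance matrix, S[i,j] = (1/(n-1)) · Σ_k (x_{k,i} - mean_i) · (x_{k,j} - mean_j), divisor n-1 = 4:
  S[X,X] = ((3.6)·(3.6) + (-1.4)·(-1.4) + (0.6)·(0.6) + (-1.4)·(-1.4) + (-1.4)·(-1.4)) / 4 = 19.2/4 = 4.8
  S[X,Y] = ((3.6)·(1.8) + (-1.4)·(-3.2) + (0.6)·(2.8) + (-1.4)·(-3.2) + (-1.4)·(1.8)) / 4 = 14.6/4 = 3.65
  S[Y,Y] = ((1.8)·(1.8) + (-3.2)·(-3.2) + (2.8)·(2.8) + (-3.2)·(-3.2) + (1.8)·(1.8)) / 4 = 34.8/4 = 8.7
  S = [[4.8, 3.65],
 [3.65, 8.7]].

Step 3 — invert S. det(S) = 4.8·8.7 - (3.65)² = 28.4375.
  S^{-1} = (1/det) · [[d, -b], [-b, a]] = [[0.3059, -0.1284],
 [-0.1284, 0.1688]].

Step 4 — quadratic form (x̄ - mu_0)^T · S^{-1} · (x̄ - mu_0):
  S^{-1} · (x̄ - mu_0) = (-0.5152, 0.2391),
  (x̄ - mu_0)^T · [...] = (-1.6)·(-0.5152) + (0.2)·(0.2391) = 0.8721.

Step 5 — scale by n: T² = 5 · 0.8721 = 4.3604.

T² ≈ 4.3604


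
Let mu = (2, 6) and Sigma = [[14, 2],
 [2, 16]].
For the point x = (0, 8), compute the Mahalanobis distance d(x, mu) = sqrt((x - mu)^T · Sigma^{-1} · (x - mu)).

Step 1 — centre the observation: (x - mu) = (-2, 2).

Step 2 — invert Sigma. det(Sigma) = 14·16 - (2)² = 220.
  Sigma^{-1} = (1/det) · [[d, -b], [-b, a]] = [[0.0727, -0.0091],
 [-0.0091, 0.0636]].

Step 3 — form the quadratic (x - mu)^T · Sigma^{-1} · (x - mu):
  Sigma^{-1} · (x - mu) = (-0.1636, 0.1455).
  (x - mu)^T · [Sigma^{-1} · (x - mu)] = (-2)·(-0.1636) + (2)·(0.1455) = 0.6182.

Step 4 — take square root: d = √(0.6182) ≈ 0.7862.

d(x, mu) = √(0.6182) ≈ 0.7862


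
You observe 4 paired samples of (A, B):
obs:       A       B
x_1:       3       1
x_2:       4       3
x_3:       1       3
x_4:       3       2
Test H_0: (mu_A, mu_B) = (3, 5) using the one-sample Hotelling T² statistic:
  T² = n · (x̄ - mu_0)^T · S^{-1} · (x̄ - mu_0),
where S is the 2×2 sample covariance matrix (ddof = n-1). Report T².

Step 1 — sample mean vector:
  mean(A) = (3 + 4 + 1 + 3) / 4 = 11/4 = 2.75
  mean(B) = (1 + 3 + 3 + 2) / 4 = 9/4 = 2.25
  x̄ = (2.75, 2.25),  deviation x̄ - mu_0 = (2.75, 2.25) - (3, 5) = (-0.25, -2.75).

Step 2 — sample covariance matrix, S[i,j] = (1/(n-1)) · Σ_k (x_{k,i} - mean_i) · (x_{k,j} - mean_j), divisor n-1 = 3:
  S[A,A] = ((0.25)·(0.25) + (1.25)·(1.25) + (-1.75)·(-1.75) + (0.25)·(0.25)) / 3 = 4.75/3 = 1.5833
  S[A,B] = ((0.25)·(-1.25) + (1.25)·(0.75) + (-1.75)·(0.75) + (0.25)·(-0.25)) / 3 = -0.75/3 = -0.25
  S[B,B] = ((-1.25)·(-1.25) + (0.75)·(0.75) + (0.75)·(0.75) + (-0.25)·(-0.25)) / 3 = 2.75/3 = 0.9167
  S = [[1.5833, -0.25],
 [-0.25, 0.9167]].

Step 3 — invert S. det(S) = 1.5833·0.9167 - (-0.25)² = 1.3889.
  S^{-1} = (1/det) · [[d, -b], [-b, a]] = [[0.66, 0.18],
 [0.18, 1.14]].

Step 4 — quadratic form (x̄ - mu_0)^T · S^{-1} · (x̄ - mu_0):
  S^{-1} · (x̄ - mu_0) = (-0.66, -3.18),
  (x̄ - mu_0)^T · [...] = (-0.25)·(-0.66) + (-2.75)·(-3.18) = 8.91.

Step 5 — scale by n: T² = 4 · 8.91 = 35.64.

T² ≈ 35.64


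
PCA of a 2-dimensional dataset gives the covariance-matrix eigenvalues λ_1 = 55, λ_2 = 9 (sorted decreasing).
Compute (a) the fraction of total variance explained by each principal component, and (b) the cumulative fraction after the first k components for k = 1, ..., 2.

Step 1 — total variance = trace(Sigma) = Σ λ_i = 55 + 9 = 64.

Step 2 — fraction explained by component i = λ_i / Σ λ:
  PC1: 55/64 = 0.8594
  PC2: 9/64 = 0.1406

Step 3 — cumulative fraction after k components = (λ_1 + ... + λ_k) / Σ λ:
  k = 1: 55/64 = 0.8594
  k = 2: (55 + 9)/64 = 64/64 = 1

Summary (fraction, with percent):

explained: PC1 0.8594 (85.94%), PC2 0.1406 (14.06%);  cumulative: 0.8594, 1


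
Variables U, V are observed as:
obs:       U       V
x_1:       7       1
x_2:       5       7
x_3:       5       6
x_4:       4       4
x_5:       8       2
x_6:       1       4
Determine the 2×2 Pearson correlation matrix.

Step 1 — column means:
  mean(U) = (7 + 5 + 5 + 4 + 8 + 1) / 6 = 30/6 = 5
  mean(V) = (1 + 7 + 6 + 4 + 2 + 4) / 6 = 24/6 = 4

Step 2 — sample variances and covariances s[i,j] = (1/(n-1)) · Σ_k (x_{k,i} - mean_i) · (x_{k,j} - mean_j), with n-1 = 5:
  s[U,U] = ((2)·(2) + (0)·(0) + (0)·(0) + (-1)·(-1) + (3)·(3) + (-4)·(-4)) / 5 = 30/5 = 6
  s[U,V] = ((2)·(-3) + (0)·(3) + (0)·(2) + (-1)·(0) + (3)·(-2) + (-4)·(0)) / 5 = -12/5 = -2.4
  s[V,V] = ((-3)·(-3) + (3)·(3) + (2)·(2) + (0)·(0) + (-2)·(-2) + (0)·(0)) / 5 = 26/5 = 5.2
  Sample standard deviations s_i = √(s[i,i]):
  s(U) = √(6) = 2.4495
  s(V) = √(5.2) = 2.2804

Step 3 — r_{ij} = s_{ij} / (s_i · s_j):
  r[U,U] = 1 (diagonal).
  r[U,V] = -2.4 / (2.4495 · 2.2804) = -2.4 / 5.5857 = -0.4297
  r[V,V] = 1 (diagonal).

R is symmetric with unit diagonal. Assembling:

R = [[1, -0.4297],
 [-0.4297, 1]]


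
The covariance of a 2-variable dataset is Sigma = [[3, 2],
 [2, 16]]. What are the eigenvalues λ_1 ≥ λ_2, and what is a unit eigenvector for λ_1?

Step 1 — characteristic polynomial of 2×2 Sigma:
  det(Sigma - λI) = λ² - trace · λ + det = 0.
  trace = 3 + 16 = 19, det = 3·16 - (2)² = 44.
Step 2 — discriminant:
  Δ = trace² - 4·det = 361 - 176 = 185.
Step 3 — eigenvalues:
  λ = (trace ± √Δ)/2 = (19 ± 13.6015)/2,
  λ_1 = 16.3007,  λ_2 = 2.6993.

Step 4 — unit eigenvector for λ_1: solve (Sigma - λ_1 I)v = 0. First row:
  (3 - 16.3007)·v_x + (2)·v_y = 0, i.e. (-13.3007)·v_x + (2)·v_y = 0,
  so v ∝ (b, λ_1 - a) = (2, 13.3007) = u.
  ||u|| = √((2)² + (13.3007)²) = √(180.9096) ≈ 13.4503,
  v_1 = u/||u|| ≈ (0.1487, 0.9889) (||v_1|| = 1).

λ_1 = 16.3007,  λ_2 = 2.6993;  v_1 ≈ (0.1487, 0.9889)


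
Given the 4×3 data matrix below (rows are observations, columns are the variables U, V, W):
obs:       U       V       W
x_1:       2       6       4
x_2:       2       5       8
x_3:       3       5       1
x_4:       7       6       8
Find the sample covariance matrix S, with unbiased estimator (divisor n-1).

Step 1 — column means:
  mean(U) = (2 + 2 + 3 + 7) / 4 = 14/4 = 3.5
  mean(V) = (6 + 5 + 5 + 6) / 4 = 22/4 = 5.5
  mean(W) = (4 + 8 + 1 + 8) / 4 = 21/4 = 5.25

Step 2 — sample covariance S[i,j] = (1/(n-1)) · Σ_k (x_{k,i} - mean_i) · (x_{k,j} - mean_j), with n-1 = 3.
  S[U,U] = ((-1.5)·(-1.5) + (-1.5)·(-1.5) + (-0.5)·(-0.5) + (3.5)·(3.5)) / 3 = 17/3 = 5.6667
  S[U,V] = ((-1.5)·(0.5) + (-1.5)·(-0.5) + (-0.5)·(-0.5) + (3.5)·(0.5)) / 3 = 2/3 = 0.6667
  S[U,W] = ((-1.5)·(-1.25) + (-1.5)·(2.75) + (-0.5)·(-4.25) + (3.5)·(2.75)) / 3 = 9.5/3 = 3.1667
  S[V,V] = ((0.5)·(0.5) + (-0.5)·(-0.5) + (-0.5)·(-0.5) + (0.5)·(0.5)) / 3 = 1/3 = 0.3333
  S[V,W] = ((0.5)·(-1.25) + (-0.5)·(2.75) + (-0.5)·(-4.25) + (0.5)·(2.75)) / 3 = 1.5/3 = 0.5
  S[W,W] = ((-1.25)·(-1.25) + (2.75)·(2.75) + (-4.25)·(-4.25) + (2.75)·(2.75)) / 3 = 34.75/3 = 11.5833

S is symmetric (S[j,i] = S[i,j]). Assembling:

S = [[5.6667, 0.6667, 3.1667],
 [0.6667, 0.3333, 0.5],
 [3.1667, 0.5, 11.5833]]


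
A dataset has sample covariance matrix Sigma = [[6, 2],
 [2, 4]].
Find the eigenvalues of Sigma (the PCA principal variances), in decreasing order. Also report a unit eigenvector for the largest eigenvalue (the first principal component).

Step 1 — characteristic polynomial of 2×2 Sigma:
  det(Sigma - λI) = λ² - trace · λ + det = 0.
  trace = 6 + 4 = 10, det = 6·4 - (2)² = 20.
Step 2 — discriminant:
  Δ = trace² - 4·det = 100 - 80 = 20.
Step 3 — eigenvalues:
  λ = (trace ± √Δ)/2 = (10 ± 4.4721)/2,
  λ_1 = 7.2361,  λ_2 = 2.7639.

Step 4 — unit eigenvector for λ_1: solve (Sigma - λ_1 I)v = 0. First row:
  (6 - 7.2361)·v_x + (2)·v_y = 0, i.e. (-1.2361)·v_x + (2)·v_y = 0,
  so v ∝ (b, λ_1 - a) = (2, 1.2361) = u.
  ||u|| = √((2)² + (1.2361)²) = √(5.5279) ≈ 2.3511,
  v_1 = u/||u|| ≈ (0.8507, 0.5257) (||v_1|| = 1).

λ_1 = 7.2361,  λ_2 = 2.7639;  v_1 ≈ (0.8507, 0.5257)


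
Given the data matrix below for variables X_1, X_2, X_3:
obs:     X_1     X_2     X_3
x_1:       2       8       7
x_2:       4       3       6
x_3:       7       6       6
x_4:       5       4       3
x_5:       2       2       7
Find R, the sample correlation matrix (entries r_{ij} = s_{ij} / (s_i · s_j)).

Step 1 — column means:
  mean(X_1) = (2 + 4 + 7 + 5 + 2) / 5 = 20/5 = 4
  mean(X_2) = (8 + 3 + 6 + 4 + 2) / 5 = 23/5 = 4.6
  mean(X_3) = (7 + 6 + 6 + 3 + 7) / 5 = 29/5 = 5.8

Step 2 — sample variances and covariances s[i,j] = (1/(n-1)) · Σ_k (x_{k,i} - mean_i) · (x_{k,j} - mean_j), with n-1 = 4:
  s[X_1,X_1] = ((-2)·(-2) + (0)·(0) + (3)·(3) + (1)·(1) + (-2)·(-2)) / 4 = 18/4 = 4.5
  s[X_1,X_2] = ((-2)·(3.4) + (0)·(-1.6) + (3)·(1.4) + (1)·(-0.6) + (-2)·(-2.6)) / 4 = 2/4 = 0.5
  s[X_1,X_3] = ((-2)·(1.2) + (0)·(0.2) + (3)·(0.2) + (1)·(-2.8) + (-2)·(1.2)) / 4 = -7/4 = -1.75
  s[X_2,X_2] = ((3.4)·(3.4) + (-1.6)·(-1.6) + (1.4)·(1.4) + (-0.6)·(-0.6) + (-2.6)·(-2.6)) / 4 = 23.2/4 = 5.8
  s[X_2,X_3] = ((3.4)·(1.2) + (-1.6)·(0.2) + (1.4)·(0.2) + (-0.6)·(-2.8) + (-2.6)·(1.2)) / 4 = 2.6/4 = 0.65
  s[X_3,X_3] = ((1.2)·(1.2) + (0.2)·(0.2) + (0.2)·(0.2) + (-2.8)·(-2.8) + (1.2)·(1.2)) / 4 = 10.8/4 = 2.7
  Sample standard deviations s_i = √(s[i,i]):
  s(X_1) = √(4.5) = 2.1213
  s(X_2) = √(5.8) = 2.4083
  s(X_3) = √(2.7) = 1.6432

Step 3 — r_{ij} = s_{ij} / (s_i · s_j):
  r[X_1,X_1] = 1 (diagonal).
  r[X_1,X_2] = 0.5 / (2.1213 · 2.4083) = 0.5 / 5.1088 = 0.0979
  r[X_1,X_3] = -1.75 / (2.1213 · 1.6432) = -1.75 / 3.4857 = -0.5021
  r[X_2,X_2] = 1 (diagonal).
  r[X_2,X_3] = 0.65 / (2.4083 · 1.6432) = 0.65 / 3.9573 = 0.1643
  r[X_3,X_3] = 1 (diagonal).

R is symmetric with unit diagonal. Assembling:

R = [[1, 0.0979, -0.5021],
 [0.0979, 1, 0.1643],
 [-0.5021, 0.1643, 1]]


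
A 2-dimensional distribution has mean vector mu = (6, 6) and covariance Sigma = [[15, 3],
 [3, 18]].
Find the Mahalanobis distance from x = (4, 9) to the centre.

Step 1 — centre the observation: (x - mu) = (-2, 3).

Step 2 — invert Sigma. det(Sigma) = 15·18 - (3)² = 261.
  Sigma^{-1} = (1/det) · [[d, -b], [-b, a]] = [[0.069, -0.0115],
 [-0.0115, 0.0575]].

Step 3 — form the quadratic (x - mu)^T · Sigma^{-1} · (x - mu):
  Sigma^{-1} · (x - mu) = (-0.1724, 0.1954).
  (x - mu)^T · [Sigma^{-1} · (x - mu)] = (-2)·(-0.1724) + (3)·(0.1954) = 0.931.

Step 4 — take square root: d = √(0.931) ≈ 0.9649.

d(x, mu) = √(0.931) ≈ 0.9649


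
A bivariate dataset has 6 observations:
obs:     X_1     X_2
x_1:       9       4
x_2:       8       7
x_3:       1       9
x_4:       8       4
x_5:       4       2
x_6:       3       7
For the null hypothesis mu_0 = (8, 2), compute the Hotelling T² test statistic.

Step 1 — sample mean vector:
  mean(X_1) = (9 + 8 + 1 + 8 + 4 + 3) / 6 = 33/6 = 5.5
  mean(X_2) = (4 + 7 + 9 + 4 + 2 + 7) / 6 = 33/6 = 5.5
  x̄ = (5.5, 5.5),  deviation x̄ - mu_0 = (5.5, 5.5) - (8, 2) = (-2.5, 3.5).

Step 2 — sample covariance matrix, S[i,j] = (1/(n-1)) · Σ_k (x_{k,i} - mean_i) · (x_{k,j} - mean_j), divisor n-1 = 5:
  S[X_1,X_1] = ((3.5)·(3.5) + (2.5)·(2.5) + (-4.5)·(-4.5) + (2.5)·(2.5) + (-1.5)·(-1.5) + (-2.5)·(-2.5)) / 5 = 53.5/5 = 10.7
  S[X_1,X_2] = ((3.5)·(-1.5) + (2.5)·(1.5) + (-4.5)·(3.5) + (2.5)·(-1.5) + (-1.5)·(-3.5) + (-2.5)·(1.5)) / 5 = -19.5/5 = -3.9
  S[X_2,X_2] = ((-1.5)·(-1.5) + (1.5)·(1.5) + (3.5)·(3.5) + (-1.5)·(-1.5) + (-3.5)·(-3.5) + (1.5)·(1.5)) / 5 = 33.5/5 = 6.7
  S = [[10.7, -3.9],
 [-3.9, 6.7]].

Step 3 — invert S. det(S) = 10.7·6.7 - (-3.9)² = 56.48.
  S^{-1} = (1/det) · [[d, -b], [-b, a]] = [[0.1186, 0.0691],
 [0.0691, 0.1894]].

Step 4 — quadratic form (x̄ - mu_0)^T · S^{-1} · (x̄ - mu_0):
  S^{-1} · (x̄ - mu_0) = (-0.0549, 0.4904),
  (x̄ - mu_0)^T · [...] = (-2.5)·(-0.0549) + (3.5)·(0.4904) = 1.8538.

Step 5 — scale by n: T² = 6 · 1.8538 = 11.1225.

T² ≈ 11.1225


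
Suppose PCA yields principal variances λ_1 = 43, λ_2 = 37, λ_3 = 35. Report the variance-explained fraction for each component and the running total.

Step 1 — total variance = trace(Sigma) = Σ λ_i = 43 + 37 + 35 = 115.

Step 2 — fraction explained by component i = λ_i / Σ λ:
  PC1: 43/115 = 0.3739
  PC2: 37/115 = 0.3217
  PC3: 35/115 = 0.3043

Step 3 — cumulative fraction after k components = (λ_1 + ... + λ_k) / Σ λ:
  k = 1: 43/115 = 0.3739
  k = 2: (43 + 37)/115 = 80/115 = 0.6957
  k = 3: (43 + 37 + 35)/115 = 115/115 = 1

Summary (fraction, with percent):

explained: PC1 0.3739 (37.39%), PC2 0.3217 (32.17%), PC3 0.3043 (30.43%);  cumulative: 0.3739, 0.6957, 1


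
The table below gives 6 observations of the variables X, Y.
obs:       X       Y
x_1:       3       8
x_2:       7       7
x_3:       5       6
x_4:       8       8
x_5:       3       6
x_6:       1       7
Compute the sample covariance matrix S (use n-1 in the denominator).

Step 1 — column means:
  mean(X) = (3 + 7 + 5 + 8 + 3 + 1) / 6 = 27/6 = 4.5
  mean(Y) = (8 + 7 + 6 + 8 + 6 + 7) / 6 = 42/6 = 7

Step 2 — sample covariance S[i,j] = (1/(n-1)) · Σ_k (x_{k,i} - mean_i) · (x_{k,j} - mean_j), with n-1 = 5.
  S[X,X] = ((-1.5)·(-1.5) + (2.5)·(2.5) + (0.5)·(0.5) + (3.5)·(3.5) + (-1.5)·(-1.5) + (-3.5)·(-3.5)) / 5 = 35.5/5 = 7.1
  S[X,Y] = ((-1.5)·(1) + (2.5)·(0) + (0.5)·(-1) + (3.5)·(1) + (-1.5)·(-1) + (-3.5)·(0)) / 5 = 3/5 = 0.6
  S[Y,Y] = ((1)·(1) + (0)·(0) + (-1)·(-1) + (1)·(1) + (-1)·(-1) + (0)·(0)) / 5 = 4/5 = 0.8

S is symmetric (S[j,i] = S[i,j]). Assembling:

S = [[7.1, 0.6],
 [0.6, 0.8]]


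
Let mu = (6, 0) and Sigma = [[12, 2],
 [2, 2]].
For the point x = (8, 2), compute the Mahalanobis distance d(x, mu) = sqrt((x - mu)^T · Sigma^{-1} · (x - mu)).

Step 1 — centre the observation: (x - mu) = (2, 2).

Step 2 — invert Sigma. det(Sigma) = 12·2 - (2)² = 20.
  Sigma^{-1} = (1/det) · [[d, -b], [-b, a]] = [[0.1, -0.1],
 [-0.1, 0.6]].

Step 3 — form the quadratic (x - mu)^T · Sigma^{-1} · (x - mu):
  Sigma^{-1} · (x - mu) = (0, 1).
  (x - mu)^T · [Sigma^{-1} · (x - mu)] = (2)·(0) + (2)·(1) = 2.

Step 4 — take square root: d = √(2) ≈ 1.4142.

d(x, mu) = √(2) ≈ 1.4142


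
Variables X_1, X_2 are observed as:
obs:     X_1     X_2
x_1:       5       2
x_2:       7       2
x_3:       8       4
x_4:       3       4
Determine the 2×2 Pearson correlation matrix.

Step 1 — column means:
  mean(X_1) = (5 + 7 + 8 + 3) / 4 = 23/4 = 5.75
  mean(X_2) = (2 + 2 + 4 + 4) / 4 = 12/4 = 3

Step 2 — sample variances and covariances s[i,j] = (1/(n-1)) · Σ_k (x_{k,i} - mean_i) · (x_{k,j} - mean_j), with n-1 = 3:
  s[X_1,X_1] = ((-0.75)·(-0.75) + (1.25)·(1.25) + (2.25)·(2.25) + (-2.75)·(-2.75)) / 3 = 14.75/3 = 4.9167
  s[X_1,X_2] = ((-0.75)·(-1) + (1.25)·(-1) + (2.25)·(1) + (-2.75)·(1)) / 3 = -1/3 = -0.3333
  s[X_2,X_2] = ((-1)·(-1) + (-1)·(-1) + (1)·(1) + (1)·(1)) / 3 = 4/3 = 1.3333
  Sample standard deviations s_i = √(s[i,i]):
  s(X_1) = √(4.9167) = 2.2174
  s(X_2) = √(1.3333) = 1.1547

Step 3 — r_{ij} = s_{ij} / (s_i · s_j):
  r[X_1,X_1] = 1 (diagonal).
  r[X_1,X_2] = -0.3333 / (2.2174 · 1.1547) = -0.3333 / 2.5604 = -0.1302
  r[X_2,X_2] = 1 (diagonal).

R is symmetric with unit diagonal. Assembling:

R = [[1, -0.1302],
 [-0.1302, 1]]


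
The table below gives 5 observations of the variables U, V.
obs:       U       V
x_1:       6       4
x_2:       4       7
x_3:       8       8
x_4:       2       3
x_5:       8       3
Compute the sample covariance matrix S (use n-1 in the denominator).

Step 1 — column means:
  mean(U) = (6 + 4 + 8 + 2 + 8) / 5 = 28/5 = 5.6
  mean(V) = (4 + 7 + 8 + 3 + 3) / 5 = 25/5 = 5

Step 2 — sample covariance S[i,j] = (1/(n-1)) · Σ_k (x_{k,i} - mean_i) · (x_{k,j} - mean_j), with n-1 = 4.
  S[U,U] = ((0.4)·(0.4) + (-1.6)·(-1.6) + (2.4)·(2.4) + (-3.6)·(-3.6) + (2.4)·(2.4)) / 4 = 27.2/4 = 6.8
  S[U,V] = ((0.4)·(-1) + (-1.6)·(2) + (2.4)·(3) + (-3.6)·(-2) + (2.4)·(-2)) / 4 = 6/4 = 1.5
  S[V,V] = ((-1)·(-1) + (2)·(2) + (3)·(3) + (-2)·(-2) + (-2)·(-2)) / 4 = 22/4 = 5.5

S is symmetric (S[j,i] = S[i,j]). Assembling:

S = [[6.8, 1.5],
 [1.5, 5.5]]


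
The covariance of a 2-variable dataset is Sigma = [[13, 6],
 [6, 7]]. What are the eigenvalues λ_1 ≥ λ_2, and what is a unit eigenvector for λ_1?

Step 1 — characteristic polynomial of 2×2 Sigma:
  det(Sigma - λI) = λ² - trace · λ + det = 0.
  trace = 13 + 7 = 20, det = 13·7 - (6)² = 55.
Step 2 — discriminant:
  Δ = trace² - 4·det = 400 - 220 = 180.
Step 3 — eigenvalues:
  λ = (trace ± √Δ)/2 = (20 ± 13.4164)/2,
  λ_1 = 16.7082,  λ_2 = 3.2918.

Step 4 — unit eigenvector for λ_1: solve (Sigma - λ_1 I)v = 0. First row:
  (13 - 16.7082)·v_x + (6)·v_y = 0, i.e. (-3.7082)·v_x + (6)·v_y = 0,
  so v ∝ (b, λ_1 - a) = (6, 3.7082) = u.
  ||u|| = √((6)² + (3.7082)²) = √(49.7508) ≈ 7.0534,
  v_1 = u/||u|| ≈ (0.8507, 0.5257) (||v_1|| = 1).

λ_1 = 16.7082,  λ_2 = 3.2918;  v_1 ≈ (0.8507, 0.5257)


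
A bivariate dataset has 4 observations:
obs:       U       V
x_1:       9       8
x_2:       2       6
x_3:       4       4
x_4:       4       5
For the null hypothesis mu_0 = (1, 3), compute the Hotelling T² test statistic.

Step 1 — sample mean vector:
  mean(U) = (9 + 2 + 4 + 4) / 4 = 19/4 = 4.75
  mean(V) = (8 + 6 + 4 + 5) / 4 = 23/4 = 5.75
  x̄ = (4.75, 5.75),  deviation x̄ - mu_0 = (4.75, 5.75) - (1, 3) = (3.75, 2.75).

Step 2 — sample covariance matrix, S[i,j] = (1/(n-1)) · Σ_k (x_{k,i} - mean_i) · (x_{k,j} - mean_j), divisor n-1 = 3:
  S[U,U] = ((4.25)·(4.25) + (-2.75)·(-2.75) + (-0.75)·(-0.75) + (-0.75)·(-0.75)) / 3 = 26.75/3 = 8.9167
  S[U,V] = ((4.25)·(2.25) + (-2.75)·(0.25) + (-0.75)·(-1.75) + (-0.75)·(-0.75)) / 3 = 10.75/3 = 3.5833
  S[V,V] = ((2.25)·(2.25) + (0.25)·(0.25) + (-1.75)·(-1.75) + (-0.75)·(-0.75)) / 3 = 8.75/3 = 2.9167
  S = [[8.9167, 3.5833],
 [3.5833, 2.9167]].

Step 3 — invert S. det(S) = 8.9167·2.9167 - (3.5833)² = 13.1667.
  S^{-1} = (1/det) · [[d, -b], [-b, a]] = [[0.2215, -0.2722],
 [-0.2722, 0.6772]].

Step 4 — quadratic form (x̄ - mu_0)^T · S^{-1} · (x̄ - mu_0):
  S^{-1} · (x̄ - mu_0) = (0.0823, 0.8418),
  (x̄ - mu_0)^T · [...] = (3.75)·(0.0823) + (2.75)·(0.8418) = 2.6234.

Step 5 — scale by n: T² = 4 · 2.6234 = 10.4937.

T² ≈ 10.4937


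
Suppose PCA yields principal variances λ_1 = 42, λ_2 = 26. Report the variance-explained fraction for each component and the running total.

Step 1 — total variance = trace(Sigma) = Σ λ_i = 42 + 26 = 68.

Step 2 — fraction explained by component i = λ_i / Σ λ:
  PC1: 42/68 = 0.6176
  PC2: 26/68 = 0.3824

Step 3 — cumulative fraction after k components = (λ_1 + ... + λ_k) / Σ λ:
  k = 1: 42/68 = 0.6176
  k = 2: (42 + 26)/68 = 68/68 = 1

Summary (fraction, with percent):

explained: PC1 0.6176 (61.76%), PC2 0.3824 (38.24%);  cumulative: 0.6176, 1


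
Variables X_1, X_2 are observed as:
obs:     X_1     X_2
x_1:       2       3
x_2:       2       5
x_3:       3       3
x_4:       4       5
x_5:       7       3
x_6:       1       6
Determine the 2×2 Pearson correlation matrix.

Step 1 — column means:
  mean(X_1) = (2 + 2 + 3 + 4 + 7 + 1) / 6 = 19/6 = 3.1667
  mean(X_2) = (3 + 5 + 3 + 5 + 3 + 6) / 6 = 25/6 = 4.1667

Step 2 — sample variances and covariances s[i,j] = (1/(n-1)) · Σ_k (x_{k,i} - mean_i) · (x_{k,j} - mean_j), with n-1 = 5:
  s[X_1,X_1] = ((-1.1667)·(-1.1667) + (-1.1667)·(-1.1667) + (-0.1667)·(-0.1667) + (0.8333)·(0.8333) + (3.8333)·(3.8333) + (-2.1667)·(-2.1667)) / 5 = 22.8333/5 = 4.5667
  s[X_1,X_2] = ((-1.1667)·(-1.1667) + (-1.1667)·(0.8333) + (-0.1667)·(-1.1667) + (0.8333)·(0.8333) + (3.8333)·(-1.1667) + (-2.1667)·(1.8333)) / 5 = -7.1667/5 = -1.4333
  s[X_2,X_2] = ((-1.1667)·(-1.1667) + (0.8333)·(0.8333) + (-1.1667)·(-1.1667) + (0.8333)·(0.8333) + (-1.1667)·(-1.1667) + (1.8333)·(1.8333)) / 5 = 8.8333/5 = 1.7667
  Sample standard deviations s_i = √(s[i,i]):
  s(X_1) = √(4.5667) = 2.137
  s(X_2) = √(1.7667) = 1.3292

Step 3 — r_{ij} = s_{ij} / (s_i · s_j):
  r[X_1,X_1] = 1 (diagonal).
  r[X_1,X_2] = -1.4333 / (2.137 · 1.3292) = -1.4333 / 2.8404 = -0.5046
  r[X_2,X_2] = 1 (diagonal).

R is symmetric with unit diagonal. Assembling:

R = [[1, -0.5046],
 [-0.5046, 1]]


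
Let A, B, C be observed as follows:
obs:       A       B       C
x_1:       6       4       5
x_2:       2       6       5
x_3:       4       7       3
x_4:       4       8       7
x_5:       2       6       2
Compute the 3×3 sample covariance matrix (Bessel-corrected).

Step 1 — column means:
  mean(A) = (6 + 2 + 4 + 4 + 2) / 5 = 18/5 = 3.6
  mean(B) = (4 + 6 + 7 + 8 + 6) / 5 = 31/5 = 6.2
  mean(C) = (5 + 5 + 3 + 7 + 2) / 5 = 22/5 = 4.4

Step 2 — sample covariance S[i,j] = (1/(n-1)) · Σ_k (x_{k,i} - mean_i) · (x_{k,j} - mean_j), with n-1 = 4.
  S[A,A] = ((2.4)·(2.4) + (-1.6)·(-1.6) + (0.4)·(0.4) + (0.4)·(0.4) + (-1.6)·(-1.6)) / 4 = 11.2/4 = 2.8
  S[A,B] = ((2.4)·(-2.2) + (-1.6)·(-0.2) + (0.4)·(0.8) + (0.4)·(1.8) + (-1.6)·(-0.2)) / 4 = -3.6/4 = -0.9
  S[A,C] = ((2.4)·(0.6) + (-1.6)·(0.6) + (0.4)·(-1.4) + (0.4)·(2.6) + (-1.6)·(-2.4)) / 4 = 4.8/4 = 1.2
  S[B,B] = ((-2.2)·(-2.2) + (-0.2)·(-0.2) + (0.8)·(0.8) + (1.8)·(1.8) + (-0.2)·(-0.2)) / 4 = 8.8/4 = 2.2
  S[B,C] = ((-2.2)·(0.6) + (-0.2)·(0.6) + (0.8)·(-1.4) + (1.8)·(2.6) + (-0.2)·(-2.4)) / 4 = 2.6/4 = 0.65
  S[C,C] = ((0.6)·(0.6) + (0.6)·(0.6) + (-1.4)·(-1.4) + (2.6)·(2.6) + (-2.4)·(-2.4)) / 4 = 15.2/4 = 3.8

S is symmetric (S[j,i] = S[i,j]). Assembling:

S = [[2.8, -0.9, 1.2],
 [-0.9, 2.2, 0.65],
 [1.2, 0.65, 3.8]]


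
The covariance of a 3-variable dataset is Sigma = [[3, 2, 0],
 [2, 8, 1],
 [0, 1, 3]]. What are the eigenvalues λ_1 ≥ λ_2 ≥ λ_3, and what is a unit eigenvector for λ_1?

Step 1 — characteristic polynomial p(λ) = det(λI - Sigma) = λ³ - tr·λ² + c_1·λ - det, where tr = trace, c_1 = sum of the principal 2×2 minors, det = det(Sigma):
  tr = 3 + 8 + 3 = 14,
  c_1 = (3·8 - (2)²) + (3·3 - (0)²) + (8·3 - (1)²) = 20 + 9 + 23 = 52,
  det = 3·(8·3 - (1)²) - (2)·((2)·3 - (1)·(0)) + (0)·((2)·(1) - 8·(0)) = 3·(23) - (2)·(6) + (0)·(2) = 57.
  So p(λ) = λ³ - 14λ² + 52λ - 57.
Step 2 — look for an integer root (rational root theorem: any rational root is an integer divisor of 57). Testing λ = 3:
  p(3) = 27 - 126 + 156 - 57 = 0  ✓
  Dividing out (λ - 3): p(λ) = (λ - 3)(λ² - 11λ + 19).
Step 3 — remaining eigenvalues from the quadratic λ² - 11λ + 19 = 0:
  Δ = 11² - 4·19 = 121 - 76 = 45,  λ = (11 ± √45)/2 = (11 ± 6.7082)/2 ≈ 8.8541 or 2.1459.
  Sorted: λ_1 = 8.8541,  λ_2 = 3,  λ_3 = 2.1459  (check: sum = 14 = tr ✓).

Step 4 — unit eigenvector for λ_1 ≈ 8.8541: v spans the null space of (Sigma - λ_1 I), whose rows are
  r_1 = (-5.8541, 2, 0),  r_2 = (2, -0.8541, 1),  r_3 = (0, 1, -5.8541).
  v is orthogonal to every row, so take v ∝ r_1 × r_2 = ((2)·(1) - (0)·(-0.8541), (0)·(2) - (-5.8541)·(1), (-5.8541)·(-0.8541) - (2)·(2)) ≈ (2, 5.8541, 1).
  Let u = (2, 5.8541, 1).
  ||u|| = √((2)² + (5.8541)² + (1)²) = √(39.2705) ≈ 6.2666,  v_1 = u/||u|| ≈ (0.3192, 0.9342, 0.1596) (||v_1|| = 1).

λ_1 = 8.8541,  λ_2 = 3,  λ_3 = 2.1459;  v_1 ≈ (0.3192, 0.9342, 0.1596)


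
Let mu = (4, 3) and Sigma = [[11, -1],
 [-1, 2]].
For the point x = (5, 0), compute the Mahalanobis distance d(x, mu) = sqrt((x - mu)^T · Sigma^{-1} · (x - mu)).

Step 1 — centre the observation: (x - mu) = (1, -3).

Step 2 — invert Sigma. det(Sigma) = 11·2 - (-1)² = 21.
  Sigma^{-1} = (1/det) · [[d, -b], [-b, a]] = [[0.0952, 0.0476],
 [0.0476, 0.5238]].

Step 3 — form the quadratic (x - mu)^T · Sigma^{-1} · (x - mu):
  Sigma^{-1} · (x - mu) = (-0.0476, -1.5238).
  (x - mu)^T · [Sigma^{-1} · (x - mu)] = (1)·(-0.0476) + (-3)·(-1.5238) = 4.5238.

Step 4 — take square root: d = √(4.5238) ≈ 2.1269.

d(x, mu) = √(4.5238) ≈ 2.1269
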